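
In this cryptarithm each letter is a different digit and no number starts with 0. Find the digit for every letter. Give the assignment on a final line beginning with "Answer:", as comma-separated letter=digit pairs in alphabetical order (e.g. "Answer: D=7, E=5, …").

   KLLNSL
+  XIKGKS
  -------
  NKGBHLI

Step 1. [N] N is the leading digit of a 7-digit sum of two 6-digit numbers; the final carry is exactly 1 ⇒ N=1.
Step 2. [col 1: L + S ≡ I (mod 10)] several values work for S in column 1 (L + S ≡ I (mod 10), carry-in 0); try S=7. So S=7.
Step 3. [col 1: L + S ≡ I (mod 10)] column 1 (L + S ≡ I (mod 10), carry-in 0) doesn't pin I yet; pick I=3 and continue. So I=3.
Step 4. [col 1: L + S ≡ I (mod 10)] in column 1 we have L+S≡I with carry-in 0; given S=7, I=3 and digits 1,3,7 already taken and all letters distinct, that pins L to 6, so L=6.
Step 5. [col 2: S + K ≡ L (mod 10)] column 2 reads S+K+carry(1)=L with S=7, L=6; with digits 1,3,6,7 already taken and all letters distinct, the only value for K is 8, so K=8.
Step 6. [col 3: N + G ≡ H (mod 10)] G=0 is one option consistent with column 3 (N + G ≡ H (mod 10), carry-in 1) — take it, so G=0.
Step 7. [col 3: N + G ≡ H (mod 10)] column 3: given N=1, G=0, carry-in 1, and digits 0,1,3,6,7,8 already taken and all letters distinct, N+G≡H (mod 10) forces H=2 ⇒ H=2.
Step 8. [col 4: L + K ≡ B (mod 10)] from column 4 (L=6, K=8, carry-in 0, digits 0,1,2,3,6,7,8 already taken and all letters distinct): B must equal 4. So B=4.
Step 9. [col 6: K + X ≡ K (mod 10)] column 6: given K=8, carry-in 1, and digits 0,1,2,3,4,6,7,8 already taken and all letters distinct, K+X≡K (mod 10) forces X=9. So X=9.

Answer: B=4, G=0, H=2, I=3, K=8, L=6, N=1, S=7, X=9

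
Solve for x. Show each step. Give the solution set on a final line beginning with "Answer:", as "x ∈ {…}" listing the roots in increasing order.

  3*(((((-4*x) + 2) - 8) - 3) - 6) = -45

Step 1. [3*(((((-4*x) + 2) - 8) - 3) - 6) = -45] divide by the outer 3 ⇒ div: ((((-4*x) + 2) - 8) - 3) - 6 = -15.
Step 2. [((((-4*x) + 2) - 8) - 3) - 6 = -15] 6 comes off first (add 6), so sub: (((-4*x) + 2) - 8) - 3 = -9.
Step 3. [(((-4*x) + 2) - 8) - 3 = -9] add 3: x sits inside (… - 3), so sub: ((-4*x) + 2) - 8 = -6.
Step 4. [((-4*x) + 2) - 8 = -6] -8 is outermost — add 8 both sides, so sub: (-4*x) + 2 = 2.
Step 5. [(-4*x) + 2 = 2] the outer +2 inverts by subtracting 2. So sub: -4*x = 0.
Step 6. [-4*x = 0] -4 out front; divide by -4, so div: x = 0.

Answer: x ∈ {0}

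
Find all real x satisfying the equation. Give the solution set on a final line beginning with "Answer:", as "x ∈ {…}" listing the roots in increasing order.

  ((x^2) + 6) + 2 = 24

Step 1. [((x^2) + 6) + 2 = 24] the outer +2 inverts by subtracting 2 ⇒ sub: (x^2) + 6 = 22.
Step 2. [(x^2) + 6 = 22] +6 is outermost — subtract 6 both sides, so sub: x^2 = 16.
Step 3. [x^2 = 16] √ both sides: 16 ≥ 0 gives two branches ⇒ sqrt: x = 4 or -4.

Answer: x ∈ {-4, 4}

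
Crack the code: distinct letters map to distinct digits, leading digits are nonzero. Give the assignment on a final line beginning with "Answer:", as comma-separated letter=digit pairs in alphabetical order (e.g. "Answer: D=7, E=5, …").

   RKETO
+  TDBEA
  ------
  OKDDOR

Step 1. [col 1: O + A ≡ R (mod 10)] O=1 is one option consistent with column 1 (O + A ≡ R (mod 10), carry-in 0) — take it ⇒ O=1.
Step 2. [col 1: O + A ≡ R (mod 10)] R=4 is one option consistent with column 1 (O + A ≡ R (mod 10), carry-in 0) — take it ⇒ R=4.
Step 3. [col 1: O + A ≡ R (mod 10)] column 1: given O=1, R=4, carry-in 0, and digits 1,4 already taken and all letters distinct, O+A≡R (mod 10) forces A=3 ⇒ A=3.
Step 4. [col 2: T + E ≡ O (mod 10)] column 2 (T + E ≡ O (mod 10), carry-in 0) doesn't pin E yet; pick E=5 and continue. So E=5.
Step 5. [col 2: T + E ≡ O (mod 10)] in column 2 we have T+E≡O with carry-in 0; given E=5, O=1 and digits 1,3,4,5 already taken and all letters distinct, that pins T to 6 ⇒ T=6.
Step 6. [col 3: E + B ≡ D (mod 10)] column 3: given E=5, carry-in 1, and digits 1,3,4,5,6 already taken and all letters distinct, E+B≡D (mod 10) forces D=8 ⇒ D=8.
Step 7. [col 3: E + B ≡ D (mod 10)] in column 3 we have E+B≡D with carry-in 1; given E=5, D=8 and digits 1,3,4,5,6,8 already taken and all letters distinct, that pins B to 2 ⇒ B=2.
Step 8. [col 4: K + D ≡ D (mod 10)] in column 4 we have K+D≡D with carry-in 0; given D=8 and digits 1,2,3,4,5,6,8 already taken and all letters distinct, that pins K to 0. So K=0.

Answer: A=3, B=2, D=8, E=5, K=0, O=1, R=4, T=6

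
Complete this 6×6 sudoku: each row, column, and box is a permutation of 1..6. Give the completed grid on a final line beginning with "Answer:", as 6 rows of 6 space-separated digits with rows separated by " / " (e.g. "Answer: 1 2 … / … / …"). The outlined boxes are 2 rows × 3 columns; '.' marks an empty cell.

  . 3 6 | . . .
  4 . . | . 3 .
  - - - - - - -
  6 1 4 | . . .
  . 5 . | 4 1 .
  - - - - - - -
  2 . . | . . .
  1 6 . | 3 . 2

Step 1. [r5c5∈{4,5,6}] in col 5, 6 fits only at r5c5, so r5c5=6.
Step 2. [r2c4∈{1,2,5,6}] r2c4 is the only open cell in col 4 admitting 6 ⇒ r2c4=6.
Step 3. [r1c1∈{5}] nothing but 5 survives at r1c1. So r1c1=5.
Step 4. [r2c6∈{1,5}] r2c6 is the only open cell in row 2 admitting 5. So r2c6=5.
Step 5. [r6c5∈{4,5}] r6c5 is the only open cell in row 6 admitting 4. So r6c5=4.
Step 6. [r5c4∈{1,5}] in box 6, 5 fits only at r5c4 ⇒ r5c4=5.
Step 7. [r4c3∈{2,3}] 2 has one home in row 4: r4c3 ⇒ r4c3=2.
Step 8. [r1c5∈{2}] nothing but 2 survives at r1c5, so r1c5=2.
Step 9. [r1c6∈{1,4}] row 1 places 4 nowhere but r1c6, so r1c6=4.
Step 10. [r4c6∈{3,6}] 6 has one home in row 4: r4c6, so r4c6=6.
Step 11. [r4c1∈{3}] nothing but 3 survives at r4c1 ⇒ r4c1=3.
Step 12. [r1c4∈{1}] nothing but 1 survives at r1c4. So r1c4=1.
Step 13. [r5c3∈{3}] r5c3's peers cover all but 3, so r5c3=3.
Step 14. [r3c6∈{3}] r3c6's peers cover all but 3, so r3c6=3.
Step 15. [r3c5∈{5}] r3c5 has the single candidate 5. So r3c5=5.
Step 16. [r2c3∈{1}] r2c3 has the single candidate 1, so r2c3=1.
Step 17. [r5c6∈{1}] nothing but 1 survives at r5c6. So r5c6=1.
Step 18. [r3c4∈{2}] r3c4's peers cover all but 2 ⇒ r3c4=2.
Step 19. [r6c3∈{5}] r6c3's peers cover all but 5 ⇒ r6c3=5.
Step 20. [r2c2∈{2}] r2c2's peers cover all but 2. So r2c2=2.
Step 21. [r5c2∈{4}] nothing but 4 survives at r5c2 ⇒ r5c2=4.

Answer: 5 3 6 1 2 4 / 4 2 1 6 3 5 / 6 1 4 2 5 3 / 3 5 2 4 1 6 / 2 4 3 5 6 1 / 1 6 5 3 4 2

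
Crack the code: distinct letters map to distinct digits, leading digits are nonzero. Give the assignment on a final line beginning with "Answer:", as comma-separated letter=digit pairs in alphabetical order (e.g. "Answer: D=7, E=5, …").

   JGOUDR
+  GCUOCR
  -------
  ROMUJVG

Step 1. [col 1: R + R ≡ G (mod 10)] no forcing yet in column 1 (carry-in 0); R=1 is free and consistent — try it ⇒ R=1.
Step 2. [col 1: R + R ≡ G (mod 10)] from column 1 (R=1, carry-in 0, digits 1 already taken and all letters distinct): G must equal 2. So G=2.
Step 3. [col 2: D + C ≡ V (mod 10)] column 2 (D + C ≡ V (mod 10), carry-in 0) doesn't pin D yet; pick D=9 and continue, so D=9.
Step 4. [col 2: D + C ≡ V (mod 10)] column 2 (D + C ≡ V (mod 10), carry-in 0) doesn't pin V yet; pick V=3 and continue. So V=3.
Step 5. [col 2: D + C ≡ V (mod 10)] column 2: given D=9, V=3, carry-in 0, and digits 1,2,3,9 already taken and all letters distinct, D+C≡V (mod 10) forces C=4 ⇒ C=4.
Step 6. [col 3: U + O ≡ J (mod 10)] column 3 (U + O ≡ J (mod 10), carry-in 1) doesn't pin U yet; pick U=7 and continue, so U=7.
Step 7. [col 3: U + O ≡ J (mod 10)] column 3 (U + O ≡ J (mod 10), carry-in 1) doesn't pin J yet; pick J=8 and continue ⇒ J=8.
Step 8. [col 3: U + O ≡ J (mod 10)] column 3: given U=7, J=8, carry-in 1, and digits 1,2,3,4,7,8,9 already taken and all letters distinct, U+O≡J (mod 10) forces O=0 ⇒ O=0.
Step 9. [col 5: G + C ≡ M (mod 10)] in column 5 we have G+C≡M with carry-in 0; given G=2, C=4 and digits 0,1,2,3,4,7,8,9 already taken and all letters distinct, that pins M to 6, so M=6.

Answer: C=4, D=9, G=2, J=8, M=6, O=0, R=1, U=7, V=3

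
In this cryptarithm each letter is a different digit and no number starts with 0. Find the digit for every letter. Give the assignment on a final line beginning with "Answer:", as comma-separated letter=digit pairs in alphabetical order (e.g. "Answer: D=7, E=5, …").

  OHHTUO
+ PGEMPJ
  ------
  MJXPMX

Step 1. [col 1: O + J ≡ X (mod 10)] column 1 (O + J ≡ X (mod 10), carry-in 0) doesn't pin O yet; pick O=4 and continue. So O=4.
Step 2. [col 1: O + J ≡ X (mod 10)] column 1 (O + J ≡ X (mod 10), carry-in 0) doesn't pin X yet; pick X=2 and continue ⇒ X=2.
Step 3. [col 1: O + J ≡ X (mod 10)] column 1 reads O+J+carry(0)=X with O=4, X=2; with digits 2,4 already taken and all letters distinct, the only value for J is 8, so J=8.
Step 4. [col 2: U + P ≡ M (mod 10)] several values work for P in column 2 (U + P ≡ M (mod 10), carry-in 1); try P=5. So P=5.
Step 5. [col 2: U + P ≡ M (mod 10)] no forcing yet in column 2 (carry-in 1); M=9 is free and consistent — try it. So M=9.
Step 6. [col 2: U + P ≡ M (mod 10)] from column 2 (P=5, M=9, carry-in 1, digits 2,4,5,8,9 already taken and all letters distinct): U must equal 3 ⇒ U=3.
Step 7. [col 3: T + M ≡ P (mod 10)] column 3: given M=9, P=5, carry-in 0, and digits 2,3,4,5,8,9 already taken and all letters distinct, T+M≡P (mod 10) forces T=6 ⇒ T=6.
Step 8. [col 4: H + E ≡ X (mod 10)] several values work for E in column 4 (H + E ≡ X (mod 10), carry-in 1); try E=0, so E=0.
Step 9. [col 4: H + E ≡ X (mod 10)] column 4: given E=0, X=2, carry-in 1, and digits 0,2,3,4,5,6,8,9 already taken and all letters distinct, H+E≡X (mod 10) forces H=1 ⇒ H=1.
Step 10. [col 5: H + G ≡ J (mod 10)] column 5: given H=1, J=8, carry-in 0, and digits 0,1,2,3,4,5,6,8,9 already taken and all letters distinct, H+G≡J (mod 10) forces G=7 ⇒ G=7.

Answer: E=0, G=7, H=1, J=8, M=9, O=4, P=5, T=6, U=3, X=2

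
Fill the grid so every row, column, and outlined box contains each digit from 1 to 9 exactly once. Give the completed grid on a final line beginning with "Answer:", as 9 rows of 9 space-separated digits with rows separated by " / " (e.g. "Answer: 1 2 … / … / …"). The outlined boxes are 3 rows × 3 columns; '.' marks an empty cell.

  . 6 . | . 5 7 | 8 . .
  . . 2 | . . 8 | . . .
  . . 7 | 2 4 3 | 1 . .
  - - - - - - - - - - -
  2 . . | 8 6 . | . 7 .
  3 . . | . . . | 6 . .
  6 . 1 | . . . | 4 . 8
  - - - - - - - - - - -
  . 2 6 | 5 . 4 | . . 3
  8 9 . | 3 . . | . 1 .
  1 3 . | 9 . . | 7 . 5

Step 1. [r2c5∈{1,9}] in box 2, 9 fits only at r2c5. So r2c5=9.
Step 2. [r9c3∈{4}] r9c3 is down to just 4 ⇒ r9c3=4.
Step 3. [r8c7∈{2}] r8c7 is down to just 2, so r8c7=2.
Step 4. [r6c4∈{7}] r6c4 is down to just 7 ⇒ r6c4=7.
Step 5. [r6c2∈{5}] nothing but 5 survives at r6c2, so r6c2=5.
Step 6. [r4c3∈{9}] only 9 remains possible at r4c3. So r4c3=9.
Step 7. [r2c4∈{1,6}] across col 4, 6 lands solely at r2c4 ⇒ r2c4=6.
Step 8. [r8c9∈{4,6}] across row 8, 4 lands solely at r8c9 ⇒ r8c9=4.
Step 9. [r9c8∈{6,8}] r9c8 is the only open cell in box 9 admitting 6. So r9c8=6.
Step 10. [r4c7∈{3,5}] in row 4, 3 fits only at r4c7 ⇒ r4c7=3.
Step 11. [r5c8∈{2,5,9}] 5 has one home in box 6: r5c8 ⇒ r5c8=5.
Step 12. [r3c8∈{9}] r3c8 is down to just 9, so r3c8=9.
Step 13. [r6c8∈{2}] r6c8 is down to just 2. So r6c8=2.
Step 14. [r7c5∈{1,7,8}] r7c5 is the only open cell in row 7 admitting 1, so r7c5=1.
Step 15. [r5c9∈{1,9}] col 9 places 9 nowhere but r5c9 ⇒ r5c9=9.
Step 16. [r4c2∈{4}] only 4 remains possible at r4c2. So r4c2=4.
Step 17. [r9c6∈{2}] only 2 remains possible at r9c6. So r9c6=2.
Step 18. [r5c6∈{1}] only 1 remains possible at r5c6, so r5c6=1.
Step 19. [r2c8∈{3,4}] in row 2, 3 fits only at r2c8. So r2c8=3.
Step 20. [r2c1∈{4,5}] in row 2, 4 fits only at r2c1 ⇒ r2c1=4.
Step 21. [r5c3∈{8}] r5c3 has the single candidate 8, so r5c3=8.
Step 22. [r1c9∈{2}] r1c9 is down to just 2 ⇒ r1c9=2.
Step 23. [r9c5∈{8}] r9c5 is down to just 8 ⇒ r9c5=8.
Step 24. [r1c4∈{1}] r1c4 is down to just 1. So r1c4=1.
Step 25. [r7c7∈{9}] r7c7 is down to just 9, so r7c7=9.
Step 26. [r2c7∈{5}] r2c7 has the single candidate 5, so r2c7=5.
Step 27. [r2c2∈{1}] only 1 remains possible at r2c2, so r2c2=1.
Step 28. [r2c9∈{7}] r2c9 has the single candidate 7. So r2c9=7.
Step 29. [r5c2∈{7}] only 7 remains possible at r5c2, so r5c2=7.
Step 30. [r8c5∈{7}] nothing but 7 survives at r8c5 ⇒ r8c5=7.
Step 31. [r6c5∈{3}] nothing but 3 survives at r6c5 ⇒ r6c5=3.
Step 32. [r5c4∈{4}] only 4 remains possible at r5c4. So r5c4=4.
Step 33. [r8c6∈{6}] nothing but 6 survives at r8c6. So r8c6=6.
Step 34. [r8c3∈{5}] r8c3 has the single candidate 5, so r8c3=5.
Step 35. [r6c6∈{9}] only 9 remains possible at r6c6 ⇒ r6c6=9.
Step 36. [r4c9∈{1}] r4c9's peers cover all but 1, so r4c9=1.
Step 37. [r7c1∈{7}] r7c1 is down to just 7, so r7c1=7.
Step 38. [r3c2∈{8}] only 8 remains possible at r3c2 ⇒ r3c2=8.
Step 39. [r7c8∈{8}] r7c8 has the single candidate 8. So r7c8=8.
Step 40. [r1c8∈{4}] only 4 remains possible at r1c8, so r1c8=4.
Step 41. [r3c9∈{6}] r3c9's peers cover all but 6, so r3c9=6.
Step 42. [r1c3∈{3}] r1c3 has the single candidate 3. So r1c3=3.
Step 43. [r4c6∈{5}] nothing but 5 survives at r4c6. So r4c6=5.
Step 44. [r1c1∈{9}] only 9 remains possible at r1c1, so r1c1=9.
Step 45. [r3c1∈{5}] nothing but 5 survives at r3c1, so r3c1=5.
Step 46. [r5c5∈{2}] nothing but 2 survives at r5c5. So r5c5=2.

Answer: 9 6 3 1 5 7 8 4 2 / 4 1 2 6 9 8 5 3 7 / 5 8 7 2 4 3 1 9 6 / 2 4 9 8 6 5 3 7 1 / 3 7 8 4 2 1 6 5 9 / 6 5 1 7 3 9 4 2 8 / 7 2 6 5 1 4 9 8 3 / 8 9 5 3 7 6 2 1 4 / 1 3 4 9 8 2 7 6 5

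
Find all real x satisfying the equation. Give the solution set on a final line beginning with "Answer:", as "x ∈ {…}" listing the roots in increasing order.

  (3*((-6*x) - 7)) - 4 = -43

Step 1. [(3*((-6*x) - 7)) - 4 = -43] the outer -4 inverts by adding 4. So sub: 3*((-6*x) - 7) = -39.
Step 2. [3*((-6*x) - 7) = -39] 3 out front; divide by 3 ⇒ div: (-6*x) - 7 = -13.
Step 3. [(-6*x) - 7 = -13] add 7: x sits inside (… - 7) ⇒ sub: -6*x = -6.
Step 4. [-6*x = -6] leading coefficient -6: divide by -6. So div: x = 1.

Answer: x ∈ {1}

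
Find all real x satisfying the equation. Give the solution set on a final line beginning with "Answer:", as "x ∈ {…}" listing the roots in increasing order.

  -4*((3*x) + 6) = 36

Step 1. [-4*((3*x) + 6) = 36] LHS = -4·(…); ÷-4 both sides ⇒ div: (3*x) + 6 = -9.
Step 2. [(3*x) + 6 = -9] the outer +6 inverts by subtracting 6, so sub: 3*x = -15.
Step 3. [3*x = -15] divide by the outer 3 ⇒ div: x = -5.

Answer: x ∈ {-5}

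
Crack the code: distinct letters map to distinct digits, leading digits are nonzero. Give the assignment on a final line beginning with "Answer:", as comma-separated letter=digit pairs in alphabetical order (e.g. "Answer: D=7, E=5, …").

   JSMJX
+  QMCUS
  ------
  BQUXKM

Step 1. [col 1: X + S ≡ M (mod 10)] column 1 (X + S ≡ M (mod 10), carry-in 0) doesn't pin S yet; pick S=6 and continue, so S=6.
Step 2. [B] adding two 5-digit numbers gives at most 5+1 digits, and here it does — B is that final carry and must be 1, so B=1.
Step 3. [col 1: X + S ≡ M (mod 10)] X=2 is one option consistent with column 1 (X + S ≡ M (mod 10), carry-in 0) — take it. So X=2.
Step 4. [col 1: X + S ≡ M (mod 10)] from column 1 (X=2, S=6, carry-in 0, digits 1,2,6 already taken and all letters distinct): M must equal 8, so M=8.
Step 5. [col 2: J + U ≡ K (mod 10)] no forcing yet in column 2 (carry-in 0); K=4 is free and consistent — try it. So K=4.
Step 6. [col 2: J + U ≡ K (mod 10)] no forcing yet in column 2 (carry-in 0); J=9 is free and consistent — try it. So J=9.
Step 7. [col 2: J + U ≡ K (mod 10)] in column 2 we have J+U≡K with carry-in 0; given J=9, K=4 and digits 1,2,4,6,8,9 already taken and all letters distinct, that pins U to 5. So U=5.
Step 8. [col 3: M + C ≡ X (mod 10)] column 3: given M=8, X=2, carry-in 1, and digits 1,2,4,5,6,8,9 already taken and all letters distinct, M+C≡X (mod 10) forces C=3, so C=3.
Step 9. [col 5: J + Q ≡ Q (mod 10)] no forcing yet in column 5 (carry-in 1); Q=7 is free and consistent — try it. So Q=7.

Answer: B=1, C=3, J=9, K=4, M=8, Q=7, S=6, U=5, X=2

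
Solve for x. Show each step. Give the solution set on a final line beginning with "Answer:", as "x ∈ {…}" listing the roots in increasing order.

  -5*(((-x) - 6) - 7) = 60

Step 1. [-5*(((-x) - 6) - 7) = 60] -5·(inner) — divide through by -5, so div: ((-x) - 6) - 7 = -12.
Step 2. [((-x) - 6) - 7 = -12] add 7: x sits inside (… - 7). So sub: (-x) - 6 = -5.
Step 3. [(-x) - 6 = -5] -6 is outermost — add 6 both sides, so sub: -x = 1.
Step 4. [-x = 1] flip signs both sides. So neg: x = -1.

Answer: x ∈ {-1}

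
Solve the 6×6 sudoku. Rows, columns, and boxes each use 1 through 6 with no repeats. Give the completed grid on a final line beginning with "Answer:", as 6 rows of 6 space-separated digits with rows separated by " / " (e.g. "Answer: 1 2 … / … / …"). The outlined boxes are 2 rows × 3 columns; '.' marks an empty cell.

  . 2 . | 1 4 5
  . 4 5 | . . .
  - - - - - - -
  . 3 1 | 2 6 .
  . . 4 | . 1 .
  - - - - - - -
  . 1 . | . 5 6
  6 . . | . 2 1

Step 1. [r6c3∈{3}] nothing but 3 survives at r6c3, so r6c3=3.
Step 2. [r4c4∈{3,5}] in col 4, 5 fits only at r4c4 ⇒ r4c4=5.
Step 3. [r2c5∈{3}] r2c5 has the single candidate 3. So r2c5=3.
Step 4. [r5c1∈{2,4}] in col 1, 4 fits only at r5c1. So r5c1=4.
Step 5. [r2c1∈{1}] r2c1's peers cover all but 1, so r2c1=1.
Step 6. [r4c2∈{6}] r4c2's peers cover all but 6, so r4c2=6.
Step 7. [r4c6∈{3}] r4c6 is down to just 3, so r4c6=3.
Step 8. [r3c1∈{5}] r3c1 is down to just 5 ⇒ r3c1=5.
Step 9. [r5c4∈{3}] nothing but 3 survives at r5c4. So r5c4=3.
Step 10. [r5c3∈{2}] r5c3 is down to just 2 ⇒ r5c3=2.
Step 11. [r3c6∈{4}] nothing but 4 survives at r3c6. So r3c6=4.
Step 12. [r6c4∈{4}] r6c4 has the single candidate 4 ⇒ r6c4=4.
Step 13. [r2c6∈{2}] only 2 remains possible at r2c6, so r2c6=2.
Step 14. [r4c1∈{2}] r4c1's peers cover all but 2. So r4c1=2.
Step 15. [r1c1∈{3}] only 3 remains possible at r1c1 ⇒ r1c1=3.
Step 16. [r6c2∈{5}] r6c2 is down to just 5, so r6c2=5.
Step 17. [r2c4∈{6}] nothing but 6 survives at r2c4 ⇒ r2c4=6.
Step 18. [r1c3∈{6}] nothing but 6 survives at r1c3, so r1c3=6.

Answer: 3 2 6 1 4 5 / 1 4 5 6 3 2 / 5 3 1 2 6 4 / 2 6 4 5 1 3 / 4 1 2 3 5 6 / 6 5 3 4 2 1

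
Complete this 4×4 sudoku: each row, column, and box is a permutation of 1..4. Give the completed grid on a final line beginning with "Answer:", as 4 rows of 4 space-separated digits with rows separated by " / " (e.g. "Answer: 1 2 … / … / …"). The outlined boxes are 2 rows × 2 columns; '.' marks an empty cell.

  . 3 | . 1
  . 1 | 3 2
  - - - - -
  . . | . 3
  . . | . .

Step 1. [r4c4∈{4}] nothing but 4 survives at r4c4 ⇒ r4c4=4.
Step 2. [r4c2∈{2}] r4c2 is down to just 2 ⇒ r4c2=2.
Step 3. [r2c1∈{4}] r2c1's peers cover all but 4, so r2c1=4.
Step 4. [r3c1∈{1}] only 1 remains possible at r3c1, so r3c1=1.
Step 5. [r3c2∈{4}] r3c2 has the single candidate 4, so r3c2=4.
Step 6. [r3c3∈{2}] r3c3 has the single candidate 2. So r3c3=2.
Step 7. [r4c3∈{1}] r4c3 is down to just 1, so r4c3=1.
Step 8. [r1c1∈{2}] r1c1's peers cover all but 2, so r1c1=2.
Step 9. [r1c3∈{4}] r1c3 is down to just 4. So r1c3=4.
Step 10. [r4c1∈{3}] nothing but 3 survives at r4c1. So r4c1=3.

Answer: 2 3 4 1 / 4 1 3 2 / 1 4 2 3 / 3 2 1 4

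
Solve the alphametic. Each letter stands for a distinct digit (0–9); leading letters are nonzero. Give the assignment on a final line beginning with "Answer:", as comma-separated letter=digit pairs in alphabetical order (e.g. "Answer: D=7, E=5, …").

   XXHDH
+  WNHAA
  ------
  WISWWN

Step 1. [col 1: H + A ≡ N (mod 10)] no forcing yet in column 1 (carry-in 0); N=7 is free and consistent — try it, so N=7.
Step 2. [col 1: H + A ≡ N (mod 10)] column 1 (H + A ≡ N (mod 10), carry-in 0) doesn't pin A yet; pick A=2 and continue ⇒ A=2.
Step 3. [col 1: H + A ≡ N (mod 10)] column 1 reads H+A+carry(0)=N with A=2, N=7; with digits 2,7 already taken and all letters distinct, the only value for H is 5 ⇒ H=5.
Step 4. [col 2: D + A ≡ W (mod 10)] column 2 (D + A ≡ W (mod 10), carry-in 0) doesn't pin W yet; pick W=1 and continue. So W=1.
Step 5. [col 2: D + A ≡ W (mod 10)] column 2 reads D+A+carry(0)=W with A=2, W=1; with digits 1,2,5,7 already taken and all letters distinct, the only value for D is 9 ⇒ D=9.
Step 6. [col 4: X + N ≡ S (mod 10)] X=8 is one option consistent with column 4 (X + N ≡ S (mod 10), carry-in 1) — take it, so X=8.
Step 7. [col 4: X + N ≡ S (mod 10)] column 4 reads X+N+carry(1)=S with X=8, N=7; with digits 1,2,5,7,8,9 already taken and all letters distinct, the only value for S is 6, so S=6.
Step 8. [col 5: X + W ≡ I (mod 10)] column 5: given X=8, W=1, carry-in 1, and digits 1,2,5,6,7,8,9 already taken and all letters distinct, X+W≡I (mod 10) forces I=0 ⇒ I=0.

Answer: A=2, D=9, H=5, I=0, N=7, S=6, W=1, X=8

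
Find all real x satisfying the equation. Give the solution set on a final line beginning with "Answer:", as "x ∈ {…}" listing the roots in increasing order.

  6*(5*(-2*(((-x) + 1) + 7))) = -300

Step 1. [6*(5*(-2*(((-x) + 1) + 7))) = -300] divide by the outer 6 ⇒ div: 5*(-2*(((-x) + 1) + 7)) = -50.
Step 2. [5*(-2*(((-x) + 1) + 7)) = -50] leading coefficient 5: divide by 5, so div: -2*(((-x) + 1) + 7) = -10.
Step 3. [-2*(((-x) + 1) + 7) = -10] divide by the outer -2, so div: ((-x) + 1) + 7 = 5.
Step 4. [((-x) + 1) + 7 = 5] +7 is outermost — subtract 7 both sides, so sub: (-x) + 1 = -2.
Step 5. [(-x) + 1 = -2] 1 comes off first (subtract 1), so sub: -x = -3.
Step 6. [-x = -3] leading − — multiply by −1 ⇒ neg: x = 3.

Answer: x ∈ {3}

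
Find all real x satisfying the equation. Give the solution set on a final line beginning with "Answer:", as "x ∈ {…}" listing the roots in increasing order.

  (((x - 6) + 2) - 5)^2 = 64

Step 1. [(((x - 6) + 2) - 5)^2 = 64] 64 ≥ 0, LHS is (·)² — take ±√ ⇒ sqrt: ((x - 6) + 2) - 5 = 8 or -8.
Step 2. [((x - 6) + 2) - 5 = 8 or -8] peel the -5: add 5 from each side. So sub: (x - 6) + 2 = 13 or -3.
Step 3. [(x - 6) + 2 = 13 or -3] peel the +2: subtract 2 from each side, so sub: x - 6 = 11 or -5.
Step 4. [x - 6 = 11 or -5] add 6: x sits inside (… - 6). So sub: x = 17 or 1.

Answer: x ∈ {1, 17}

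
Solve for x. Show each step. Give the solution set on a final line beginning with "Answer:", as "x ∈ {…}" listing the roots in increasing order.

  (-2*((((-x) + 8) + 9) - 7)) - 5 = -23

Step 1. [(-2*((((-x) + 8) + 9) - 7)) - 5 = -23] peel the -5: add 5 from each side. So sub: -2*((((-x) + 8) + 9) - 7) = -18.
Step 2. [-2*((((-x) + 8) + 9) - 7) = -18] leading coefficient -2: divide by -2. So div: (((-x) + 8) + 9) - 7 = 9.
Step 3. [(((-x) + 8) + 9) - 7 = 9] 7 comes off first (add 7), so sub: ((-x) + 8) + 9 = 16.
Step 4. [((-x) + 8) + 9 = 16] subtract 9: x sits inside (… + 9). So sub: (-x) + 8 = 7.
Step 5. [(-x) + 8 = 7] subtract 8: x sits inside (… + 8) ⇒ sub: -x = -1.
Step 6. [-x = -1] flip signs both sides ⇒ neg: x = 1.

Answer: x ∈ {1}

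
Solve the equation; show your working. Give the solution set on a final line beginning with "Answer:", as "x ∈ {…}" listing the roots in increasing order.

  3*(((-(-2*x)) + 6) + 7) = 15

Step 1. [3*(((-(-2*x)) + 6) + 7) = 15] divide by the outer 3 ⇒ div: ((-(-2*x)) + 6) + 7 = 5.
Step 2. [((-(-2*x)) + 6) + 7 = 5] +7 is outermost — subtract 7 both sides. So sub: (-(-2*x)) + 6 = -2.
Step 3. [(-(-2*x)) + 6 = -2] 6 comes off first (subtract 6) ⇒ sub: -(-2*x) = -8.
Step 4. [-(-2*x) = -8] flip signs both sides, so neg: -2*x = 8.
Step 5. [-2*x = 8] -2 out front; divide by -2. So div: x = -4.

Answer: x ∈ {-4}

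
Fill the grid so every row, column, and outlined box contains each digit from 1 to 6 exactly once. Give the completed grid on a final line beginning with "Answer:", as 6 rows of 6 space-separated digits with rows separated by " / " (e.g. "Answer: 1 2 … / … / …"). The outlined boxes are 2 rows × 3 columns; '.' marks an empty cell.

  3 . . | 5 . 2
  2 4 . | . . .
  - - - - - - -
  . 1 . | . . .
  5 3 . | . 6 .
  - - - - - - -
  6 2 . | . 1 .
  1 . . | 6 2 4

Step 1. [r3c1∈{4}] nothing but 4 survives at r3c1. So r3c1=4.
Step 2. [r5c4∈{3}] r5c4 is down to just 3. So r5c4=3.
Step 3. [r2c3∈{1,5,6}] row 2 places 5 nowhere but r2c3. So r2c3=5.
Step 4. [r4c4∈{1,2,4}] r4c4 is the only open cell in row 4 admitting 4, so r4c4=4.
Step 5. [r3c5∈{3,5}] across col 5, 5 lands solely at r3c5, so r3c5=5.
Step 6. [r3c3∈{2,6}] 6 has one home in row 3: r3c3 ⇒ r3c3=6.
Step 7. [r2c6∈{1,3,6}] row 2 places 6 nowhere but r2c6, so r2c6=6.
Step 8. [r6c2∈{5}] nothing but 5 survives at r6c2. So r6c2=5.
Step 9. [r1c2∈{6}] r1c2 is down to just 6 ⇒ r1c2=6.
Step 10. [r5c3∈{4}] r5c3 is down to just 4. So r5c3=4.
Step 11. [r3c6∈{3}] r3c6 is down to just 3, so r3c6=3.
Step 12. [r1c3∈{1}] only 1 remains possible at r1c3 ⇒ r1c3=1.
Step 13. [r2c5∈{3}] r2c5's peers cover all but 3 ⇒ r2c5=3.
Step 14. [r3c4∈{2}] r3c4's peers cover all but 2, so r3c4=2.
Step 15. [r4c3∈{2}] r4c3's peers cover all but 2, so r4c3=2.
Step 16. [r4c6∈{1}] r4c6 is down to just 1 ⇒ r4c6=1.
Step 17. [r2c4∈{1}] r2c4 is down to just 1 ⇒ r2c4=1.
Step 18. [r5c6∈{5}] r5c6 has the single candidate 5 ⇒ r5c6=5.
Step 19. [r1c5∈{4}] r1c5 has the single candidate 4, so r1c5=4.
Step 20. [r6c3∈{3}] r6c3 is down to just 3 ⇒ r6c3=3.

Answer: 3 6 1 5 4 2 / 2 4 5 1 3 6 / 4 1 6 2 5 3 / 5 3 2 4 6 1 / 6 2 4 3 1 5 / 1 5 3 6 2 4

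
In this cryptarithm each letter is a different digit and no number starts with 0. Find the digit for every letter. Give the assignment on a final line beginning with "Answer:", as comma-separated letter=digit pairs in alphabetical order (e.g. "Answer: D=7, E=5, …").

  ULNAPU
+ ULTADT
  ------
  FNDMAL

Step 1. [col 1: U + T ≡ L (mod 10)] column 1 (U + T ≡ L (mod 10), carry-in 0) doesn't pin L yet; pick L=3 and continue. So L=3.
Step 2. [col 1: U + T ≡ L (mod 10)] U=2 is one option consistent with column 1 (U + T ≡ L (mod 10), carry-in 0) — take it ⇒ U=2.
Step 3. [col 1: U + T ≡ L (mod 10)] from column 1 (U=2, L=3, carry-in 0, digits 2,3 already taken and all letters distinct): T must equal 1, so T=1.
Step 4. [col 2: P + D ≡ A (mod 10)] A=7 is one option consistent with column 2 (P + D ≡ A (mod 10), carry-in 0) — take it ⇒ A=7.
Step 5. [col 2: P + D ≡ A (mod 10)] several values work for D in column 2 (P + D ≡ A (mod 10), carry-in 0); try D=8. So D=8.
Step 6. [col 2: P + D ≡ A (mod 10)] column 2 reads P+D+carry(0)=A with D=8, A=7; with digits 1,2,3,7,8 already taken and all letters distinct, the only value for P is 9. So P=9.
Step 7. [col 3: A + A ≡ M (mod 10)] in column 3 we have A+A≡M with carry-in 1; given A=7 and digits 1,2,3,7,8,9 already taken and all letters distinct, that pins M to 5 ⇒ M=5.
Step 8. [col 4: N + T ≡ D (mod 10)] column 4 reads N+T+carry(1)=D with T=1, D=8; with digits 1,2,3,5,7,8,9 already taken and all letters distinct, the only value for N is 6 ⇒ N=6.
Step 9. [col 6: U + U ≡ F (mod 10)] from column 6 (U=2, carry-in 0, digits 1,2,3,5,6,7,8,9 already taken and all letters distinct): F must equal 4, so F=4.

Answer: A=7, D=8, F=4, L=3, M=5, N=6, P=9, T=1, U=2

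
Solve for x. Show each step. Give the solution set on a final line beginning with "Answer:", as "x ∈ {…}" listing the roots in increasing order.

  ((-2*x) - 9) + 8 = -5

Step 1. [((-2*x) - 9) + 8 = -5] 8 comes off first (subtract 8) ⇒ sub: (-2*x) - 9 = -13.
Step 2. [(-2*x) - 9 = -13] -9 is outermost — add 9 both sides. So sub: -2*x = -4.
Step 3. [-2*x = -4] leading coefficient -2: divide by -2. So div: x = 2.

Answer: x ∈ {2}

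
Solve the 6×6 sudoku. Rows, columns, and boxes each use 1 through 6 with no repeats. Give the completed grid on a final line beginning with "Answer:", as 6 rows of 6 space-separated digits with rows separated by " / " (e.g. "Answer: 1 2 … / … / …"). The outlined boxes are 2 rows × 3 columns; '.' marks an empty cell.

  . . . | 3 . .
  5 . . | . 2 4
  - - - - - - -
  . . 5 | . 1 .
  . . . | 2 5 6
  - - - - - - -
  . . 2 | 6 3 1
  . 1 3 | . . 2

Step 1. [r5c1∈{4}] r5c1 has the single candidate 4 ⇒ r5c1=4.
Step 2. [r1c5∈{6}] r1c5 is down to just 6, so r1c5=6.
Step 3. [r2c2∈{3,6}] in row 2, 3 fits only at r2c2, so r2c2=3.
Step 4. [r4c2∈{4}] r4c2 has the single candidate 4. So r4c2=4.
Step 5. [r4c3∈{1}] r4c3's peers cover all but 1 ⇒ r4c3=1.
Step 6. [r1c2∈{2}] nothing but 2 survives at r1c2, so r1c2=2.
Step 7. [r3c1∈{2,3,6}] r3c1 is the only open cell in row 3 admitting 2, so r3c1=2.
Step 8. [r6c4∈{4,5}] row 6 places 5 nowhere but r6c4. So r6c4=5.
Step 9. [r5c2∈{5}] r5c2 is down to just 5. So r5c2=5.
Step 10. [r6c1∈{6}] r6c1 has the single candidate 6 ⇒ r6c1=6.
Step 11. [r1c6∈{5}] r1c6 is down to just 5. So r1c6=5.
Step 12. [r4c1∈{3}] r4c1 has the single candidate 3 ⇒ r4c1=3.
Step 13. [r1c1∈{1}] nothing but 1 survives at r1c1. So r1c1=1.
Step 14. [r1c3∈{4}] only 4 remains possible at r1c3. So r1c3=4.
Step 15. [r3c2∈{6}] r3c2 has the single candidate 6, so r3c2=6.
Step 16. [r2c4∈{1}] only 1 remains possible at r2c4. So r2c4=1.
Step 17. [r2c3∈{6}] r2c3's peers cover all but 6. So r2c3=6.
Step 18. [r3c6∈{3}] nothing but 3 survives at r3c6. So r3c6=3.
Step 19. [r6c5∈{4}] r6c5 is down to just 4. So r6c5=4.
Step 20. [r3c4∈{4}] nothing but 4 survives at r3c4 ⇒ r3c4=4.

Answer: 1 2 4 3 6 5 / 5 3 6 1 2 4 / 2 6 5 4 1 3 / 3 4 1 2 5 6 / 4 5 2 6 3 1 / 6 1 3 5 4 2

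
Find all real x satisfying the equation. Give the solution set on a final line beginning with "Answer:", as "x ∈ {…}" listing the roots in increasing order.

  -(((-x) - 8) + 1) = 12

Step 1. [-(((-x) - 8) + 1) = 12] LHS negated; negate both sides, so neg: ((-x) - 8) + 1 = -12.
Step 2. [((-x) - 8) + 1 = -12] +1 is outermost — subtract 1 both sides. So sub: (-x) - 8 = -13.
Step 3. [(-x) - 8 = -13] the outer -8 inverts by adding 8, so sub: -x = -5.
Step 4. [-x = -5] LHS negated; negate both sides ⇒ neg: x = 5.

Answer: x ∈ {5}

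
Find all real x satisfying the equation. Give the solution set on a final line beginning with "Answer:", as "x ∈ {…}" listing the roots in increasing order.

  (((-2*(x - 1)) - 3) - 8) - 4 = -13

Step 1. [(((-2*(x - 1)) - 3) - 8) - 4 = -13] add 4: x sits inside (… - 4) ⇒ sub: ((-2*(x - 1)) - 3) - 8 = -9.
Step 2. [((-2*(x - 1)) - 3) - 8 = -9] peel the -8: add 8 from each side. So sub: (-2*(x - 1)) - 3 = -1.
Step 3. [(-2*(x - 1)) - 3 = -1] -3 is outermost — add 3 both sides ⇒ sub: -2*(x - 1) = 2.
Step 4. [-2*(x - 1) = 2] divide by the outer -2 ⇒ div: x - 1 = -1.
Step 5. [x - 1 = -1] the outer -1 inverts by adding 1 ⇒ sub: x = 0.

Answer: x ∈ {0}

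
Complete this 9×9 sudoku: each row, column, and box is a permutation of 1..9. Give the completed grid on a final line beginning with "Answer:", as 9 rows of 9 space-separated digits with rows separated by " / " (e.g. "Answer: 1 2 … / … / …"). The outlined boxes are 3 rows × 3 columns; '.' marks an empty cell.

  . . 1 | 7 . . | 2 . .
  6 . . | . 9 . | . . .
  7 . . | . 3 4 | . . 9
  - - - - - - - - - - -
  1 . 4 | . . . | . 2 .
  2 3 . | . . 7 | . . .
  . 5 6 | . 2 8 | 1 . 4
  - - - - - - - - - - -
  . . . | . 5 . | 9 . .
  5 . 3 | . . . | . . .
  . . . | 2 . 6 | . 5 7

Step 1. [r4c5∈{6}] nothing but 6 survives at r4c5. So r4c5=6.
Step 2. [r1c5∈{8}] r1c5's peers cover all but 8 ⇒ r1c5=8.
Step 3. [r9c7∈{3,4,8}] 3 has one home in row 9: r9c7. So r9c7=3.
Step 4. [r6c1∈{9}] r6c1 is down to just 9, so r6c1=9.
Step 5. [r5c3∈{8}] r5c3 is down to just 8 ⇒ r5c3=8.
Step 6. [r1c6∈{5}] r1c6 has the single candidate 5. So r1c6=5.
Step 7. [r2c4∈{1}] only 1 remains possible at r2c4. So r2c4=1.
Step 8. [r3c8∈{1,6,8}] 1 has one home in row 3: r3c8, so r3c8=1.
Step 9. [r6c4∈{3}] r6c4 is down to just 3 ⇒ r6c4=3.
Step 10. [r4c9∈{3,5,8}] 3 has one home in row 4: r4c9. So r4c9=3.
Step 11. [r1c9∈{6}] r1c9 has the single candidate 6 ⇒ r1c9=6.
Step 12. [r4c7∈{5,7,8}] across row 4, 8 lands solely at r4c7. So r4c7=8.
Step 13. [r3c2∈{2,8}] r3c2 is the only open cell in row 3 admitting 8 ⇒ r3c2=8.
Step 14. [r3c3∈{2,5}] across row 3, 2 lands solely at r3c3 ⇒ r3c3=2.
Step 15. [r2c2∈{4}] only 4 remains possible at r2c2, so r2c2=4.
Step 16. [r8c7∈{4,6}] r8c7 is the only open cell in col 7 admitting 4. So r8c7=4.
Step 17. [r5c5∈{1,4}] 1 has one home in row 5: r5c5. So r5c5=1.
Step 18. [r3c7∈{5}] r3c7 is down to just 5 ⇒ r3c7=5.
Step 19. [r5c4∈{4,5,9}] in row 5, 4 fits only at r5c4, so r5c4=4.
Step 20. [r7c4∈{8}] r7c4 is down to just 8, so r7c4=8.
Step 21. [r2c8∈{3,7,8}] 3 has one home in row 2: r2c8. So r2c8=3.
Step 22. [r9c2∈{1,9}] r9c2 is the only open cell in row 9 admitting 1, so r9c2=1.
Step 23. [r7c8∈{6}] r7c8 has the single candidate 6, so r7c8=6.
Step 24. [r8c2∈{2,6,7,9}] in row 8, 6 fits only at r8c2. So r8c2=6.
Step 25. [r8c9∈{1,2,8}] 2 has one home in row 8: r8c9, so r8c9=2.
Step 26. [r8c6∈{1,9}] across row 8, 1 lands solely at r8c6 ⇒ r8c6=1.
Step 27. [r4c2∈{7}] only 7 remains possible at r4c2, so r4c2=7.
Step 28. [r9c1∈{4,8}] across row 9, 8 lands solely at r9c1 ⇒ r9c1=8.
Step 29. [r8c4∈{9}] r8c4's peers cover all but 9 ⇒ r8c4=9.
Step 30. [r8c8∈{8}] only 8 remains possible at r8c8 ⇒ r8c8=8.
Step 31. [r5c9∈{5}] r5c9's peers cover all but 5. So r5c9=5.
Step 32. [r5c7∈{6}] only 6 remains possible at r5c7, so r5c7=6.
Step 33. [r7c3∈{7}] r7c3's peers cover all but 7. So r7c3=7.
Step 34. [r9c3∈{9}] r9c3 is down to just 9. So r9c3=9.
Step 35. [r7c2∈{2}] nothing but 2 survives at r7c2. So r7c2=2.
Step 36. [r7c9∈{1}] r7c9 is down to just 1, so r7c9=1.
Step 37. [r2c9∈{8}] nothing but 8 survives at r2c9 ⇒ r2c9=8.
Step 38. [r3c4∈{6}] nothing but 6 survives at r3c4. So r3c4=6.
Step 39. [r4c4∈{5}] r4c4's peers cover all but 5 ⇒ r4c4=5.
Step 40. [r5c8∈{9}] r5c8's peers cover all but 9 ⇒ r5c8=9.
Step 41. [r1c8∈{4}] r1c8 has the single candidate 4, so r1c8=4.
Step 42. [r2c3∈{5}] r2c3 has the single candidate 5. So r2c3=5.
Step 43. [r2c6∈{2}] r2c6 is down to just 2, so r2c6=2.
Step 44. [r2c7∈{7}] only 7 remains possible at r2c7, so r2c7=7.
Step 45. [r1c2∈{9}] r1c2 is down to just 9, so r1c2=9.
Step 46. [r1c1∈{3}] r1c1 has the single candidate 3, so r1c1=3.
Step 47. [r7c6∈{3}] r7c6 is down to just 3. So r7c6=3.
Step 48. [r7c1∈{4}] r7c1's peers cover all but 4, so r7c1=4.
Step 49. [r9c5∈{4}] r9c5 has the single candidate 4 ⇒ r9c5=4.
Step 50. [r4c6∈{9}] r4c6 has the single candidate 9 ⇒ r4c6=9.
Step 51. [r8c5∈{7}] only 7 remains possible at r8c5 ⇒ r8c5=7.
Step 52. [r6c8∈{7}] nothing but 7 survives at r6c8. So r6c8=7.

Answer: 3 9 1 7 8 5 2 4 6 / 6 4 5 1 9 2 7 3 8 / 7 8 2 6 3 4 5 1 9 / 1 7 4 5 6 9 8 2 3 / 2 3 8 4 1 7 6 9 5 / 9 5 6 3 2 8 1 7 4 / 4 2 7 8 5 3 9 6 1 / 5 6 3 9 7 1 4 8 2 / 8 1 9 2 4 6 3 5 7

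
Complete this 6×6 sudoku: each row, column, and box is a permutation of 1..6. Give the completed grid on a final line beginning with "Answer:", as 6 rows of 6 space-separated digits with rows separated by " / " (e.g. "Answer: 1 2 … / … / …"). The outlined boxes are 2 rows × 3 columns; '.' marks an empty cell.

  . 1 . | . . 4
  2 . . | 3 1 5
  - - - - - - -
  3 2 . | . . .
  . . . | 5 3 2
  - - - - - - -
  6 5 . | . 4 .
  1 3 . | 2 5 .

Step 1. [r3c3∈{1,4,5,6}] row 3 places 5 nowhere but r3c3, so r3c3=5.
Step 2. [r3c5∈{6}] r3c5 has the single candidate 6 ⇒ r3c5=6.
Step 3. [r5c4∈{1}] r5c4 has the single candidate 1, so r5c4=1.
Step 4. [r6c3∈{4}] r6c3 is down to just 4 ⇒ r6c3=4.
Step 5. [r2c3∈{6}] r2c3 is down to just 6, so r2c3=6.
Step 6. [r4c1∈{4}] nothing but 4 survives at r4c1 ⇒ r4c1=4.
Step 7. [r1c5∈{2}] r1c5 has the single candidate 2. So r1c5=2.
Step 8. [r1c4∈{6}] only 6 remains possible at r1c4, so r1c4=6.
Step 9. [r5c6∈{3}] nothing but 3 survives at r5c6, so r5c6=3.
Step 10. [r5c3∈{2}] only 2 remains possible at r5c3, so r5c3=2.
Step 11. [r3c6∈{1}] nothing but 1 survives at r3c6. So r3c6=1.
Step 12. [r1c1∈{5}] nothing but 5 survives at r1c1 ⇒ r1c1=5.
Step 13. [r6c6∈{6}] r6c6 is down to just 6 ⇒ r6c6=6.
Step 14. [r4c3∈{1}] r4c3's peers cover all but 1. So r4c3=1.
Step 15. [r3c4∈{4}] r3c4's peers cover all but 4 ⇒ r3c4=4.
Step 16. [r2c2∈{4}] r2c2 is down to just 4 ⇒ r2c2=4.
Step 17. [r4c2∈{6}] nothing but 6 survives at r4c2. So r4c2=6.
Step 18. [r1c3∈{3}] nothing but 3 survives at r1c3, so r1c3=3.

Answer: 5 1 3 6 2 4 / 2 4 6 3 1 5 / 3 2 5 4 6 1 / 4 6 1 5 3 2 / 6 5 2 1 4 3 / 1 3 4 2 5 6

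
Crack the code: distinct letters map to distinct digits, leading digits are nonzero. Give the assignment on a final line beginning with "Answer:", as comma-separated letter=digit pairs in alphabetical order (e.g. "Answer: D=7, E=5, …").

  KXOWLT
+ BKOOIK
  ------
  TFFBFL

Step 1. [col 1: T + K ≡ L (mod 10)] no forcing yet in column 1 (carry-in 0); T=7 is free and consistent — try it. So T=7.
Step 2. [col 1: T + K ≡ L (mod 10)] column 1 (T + K ≡ L (mod 10), carry-in 0) doesn't pin K yet; pick K=2 and continue. So K=2.
Step 3. [col 1: T + K ≡ L (mod 10)] column 1: given T=7, K=2, carry-in 0, and digits 2,7 already taken and all letters distinct, T+K≡L (mod 10) forces L=9, so L=9.
Step 4. [col 2: L + I ≡ F (mod 10)] no forcing yet in column 2 (carry-in 0); I=4 is free and consistent — try it. So I=4.
Step 5. [col 2: L + I ≡ F (mod 10)] from column 2 (L=9, I=4, carry-in 0, digits 2,4,7,9 already taken and all letters distinct): F must equal 3 ⇒ F=3.
Step 6. [col 3: W + O ≡ B (mod 10)] W=8 is one option consistent with column 3 (W + O ≡ B (mod 10), carry-in 1) — take it, so W=8.
Step 7. [col 3: W + O ≡ B (mod 10)] column 3 (W + O ≡ B (mod 10), carry-in 1) doesn't pin O yet; pick O=6 and continue ⇒ O=6.
Step 8. [col 3: W + O ≡ B (mod 10)] column 3 reads W+O+carry(1)=B with W=8, O=6; with digits 2,3,4,6,7,8,9 already taken and all letters distinct, the only value for B is 5, so B=5.
Step 9. [col 5: X + K ≡ F (mod 10)] column 5: given K=2, F=3, carry-in 1, and digits 2,3,4,5,6,7,8,9 already taken and all letters distinct, X+K≡F (mod 10) forces X=0. So X=0.

Answer: B=5, F=3, I=4, K=2, L=9, O=6, T=7, W=8, X=0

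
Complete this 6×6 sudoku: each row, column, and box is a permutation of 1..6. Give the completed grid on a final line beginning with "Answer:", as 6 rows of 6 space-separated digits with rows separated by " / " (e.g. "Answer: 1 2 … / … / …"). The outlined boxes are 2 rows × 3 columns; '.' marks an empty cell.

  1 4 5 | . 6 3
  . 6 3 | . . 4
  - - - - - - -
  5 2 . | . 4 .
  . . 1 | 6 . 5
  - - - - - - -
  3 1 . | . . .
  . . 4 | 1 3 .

Step 1. [r5c3∈{2,6}] r5c3 is the only open cell in col 3 admitting 2, so r5c3=2.
Step 2. [r1c4∈{2}] nothing but 2 survives at r1c4 ⇒ r1c4=2.
Step 3. [r2c4∈{5}] r2c4's peers cover all but 5. So r2c4=5.
Step 4. [r6c1∈{6}] r6c1 is down to just 6, so r6c1=6.
Step 5. [r3c4∈{3}] r3c4's peers cover all but 3, so r3c4=3.
Step 6. [r4c5∈{2}] r4c5's peers cover all but 2 ⇒ r4c5=2.
Step 7. [r5c5∈{5}] r5c5 is down to just 5. So r5c5=5.
Step 8. [r5c4∈{4}] r5c4 is down to just 4 ⇒ r5c4=4.
Step 9. [r4c1∈{4}] only 4 remains possible at r4c1 ⇒ r4c1=4.
Step 10. [r6c6∈{2}] r6c6's peers cover all but 2 ⇒ r6c6=2.
Step 11. [r6c2∈{5}] r6c2's peers cover all but 5. So r6c2=5.
Step 12. [r3c6∈{1}] r3c6 is down to just 1, so r3c6=1.
Step 13. [r4c2∈{3}] nothing but 3 survives at r4c2 ⇒ r4c2=3.
Step 14. [r5c6∈{6}] nothing but 6 survives at r5c6, so r5c6=6.
Step 15. [r2c1∈{2}] r2c1 is down to just 2, so r2c1=2.
Step 16. [r2c5∈{1}] only 1 remains possible at r2c5, so r2c5=1.
Step 17. [r3c3∈{6}] nothing but 6 survives at r3c3. So r3c3=6.

Answer: 1 4 5 2 6 3 / 2 6 3 5 1 4 / 5 2 6 3 4 1 / 4 3 1 6 2 5 / 3 1 2 4 5 6 / 6 5 4 1 3 2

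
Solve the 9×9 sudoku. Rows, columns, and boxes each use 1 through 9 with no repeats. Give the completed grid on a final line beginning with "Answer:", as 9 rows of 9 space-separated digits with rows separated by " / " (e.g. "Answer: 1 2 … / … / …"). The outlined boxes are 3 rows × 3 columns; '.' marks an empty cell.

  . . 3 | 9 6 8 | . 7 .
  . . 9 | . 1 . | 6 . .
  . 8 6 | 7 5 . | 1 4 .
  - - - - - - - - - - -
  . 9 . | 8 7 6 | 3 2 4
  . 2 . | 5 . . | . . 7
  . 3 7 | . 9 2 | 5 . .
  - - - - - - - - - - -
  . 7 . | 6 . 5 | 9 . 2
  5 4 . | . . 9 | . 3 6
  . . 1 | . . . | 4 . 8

Step 1. [r3c6∈{3}] r3c6 has the single candidate 3 ⇒ r3c6=3.
Step 2. [r5c3∈{4,8}] col 3 places 4 nowhere but r5c3. So r5c3=4.
Step 3. [r6c9∈{1}] r6c9 has the single candidate 1 ⇒ r6c9=1.
Step 4. [r2c4∈{2,4}] across box 2, 2 lands solely at r2c4 ⇒ r2c4=2.
Step 5. [r8c3∈{2,8}] 2 has one home in col 3: r8c3. So r8c3=2.
Step 6. [r2c8∈{5,8}] across row 2, 8 lands solely at r2c8. So r2c8=8.
Step 7. [r6c1∈{6,8}] across row 6, 8 lands solely at r6c1. So r6c1=8.
Step 8. [r9c4∈{3}] only 3 remains possible at r9c4 ⇒ r9c4=3.
Step 9. [r1c1∈{1,2,4}] in row 1, 4 fits only at r1c1. So r1c1=4.
Step 10. [r5c1∈{1,6}] in box 4, 6 fits only at r5c1. So r5c1=6.
Step 11. [r1c9∈{5}] r1c9 is down to just 5 ⇒ r1c9=5.
Step 12. [r7c3∈{8}] nothing but 8 survives at r7c3, so r7c3=8.
Step 13. [r9c6∈{7}] only 7 remains possible at r9c6 ⇒ r9c6=7.
Step 14. [r8c7∈{7}] r8c7's peers cover all but 7. So r8c7=7.
Step 15. [r4c1∈{1}] nothing but 1 survives at r4c1. So r4c1=1.
Step 16. [r7c1∈{3}] only 3 remains possible at r7c1 ⇒ r7c1=3.
Step 17. [r1c7∈{2}] r1c7's peers cover all but 2, so r1c7=2.
Step 18. [r9c2∈{6}] r9c2's peers cover all but 6, so r9c2=6.
Step 19. [r6c4∈{4}] r6c4's peers cover all but 4, so r6c4=4.
Step 20. [r3c9∈{9}] r3c9's peers cover all but 9 ⇒ r3c9=9.
Step 21. [r8c5∈{8}] r8c5 has the single candidate 8, so r8c5=8.
Step 22. [r9c5∈{2}] r9c5 has the single candidate 2, so r9c5=2.
Step 23. [r5c8∈{9}] r5c8 has the single candidate 9, so r5c8=9.
Step 24. [r2c9∈{3}] r2c9 has the single candidate 3. So r2c9=3.
Step 25. [r2c1∈{7}] r2c1 has the single candidate 7. So r2c1=7.
Step 26. [r2c2∈{5}] only 5 remains possible at r2c2 ⇒ r2c2=5.
Step 27. [r8c4∈{1}] nothing but 1 survives at r8c4, so r8c4=1.
Step 28. [r9c8∈{5}] r9c8 has the single candidate 5. So r9c8=5.
Step 29. [r4c3∈{5}] r4c3's peers cover all but 5. So r4c3=5.
Step 30. [r3c1∈{2}] r3c1's peers cover all but 2. So r3c1=2.
Step 31. [r5c5∈{3}] only 3 remains possible at r5c5, so r5c5=3.
Step 32. [r7c8∈{1}] r7c8's peers cover all but 1. So r7c8=1.
Step 33. [r9c1∈{9}] r9c1's peers cover all but 9, so r9c1=9.
Step 34. [r1c2∈{1}] nothing but 1 survives at r1c2 ⇒ r1c2=1.
Step 35. [r6c8∈{6}] r6c8's peers cover all but 6 ⇒ r6c8=6.
Step 36. [r7c5∈{4}] r7c5 has the single candidate 4 ⇒ r7c5=4.
Step 37. [r2c6∈{4}] r2c6's peers cover all but 4, so r2c6=4.
Step 38. [r5c6∈{1}] only 1 remains possible at r5c6 ⇒ r5c6=1.
Step 39. [r5c7∈{8}] r5c7 has the single candidate 8. So r5c7=8.

Answer: 4 1 3 9 6 8 2 7 5 / 7 5 9 2 1 4 6 8 3 / 2 8 6 7 5 3 1 4 9 / 1 9 5 8 7 6 3 2 4 / 6 2 4 5 3 1 8 9 7 / 8 3 7 4 9 2 5 6 1 / 3 7 8 6 4 5 9 1 2 / 5 4 2 1 8 9 7 3 6 / 9 6 1 3 2 7 4 5 8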